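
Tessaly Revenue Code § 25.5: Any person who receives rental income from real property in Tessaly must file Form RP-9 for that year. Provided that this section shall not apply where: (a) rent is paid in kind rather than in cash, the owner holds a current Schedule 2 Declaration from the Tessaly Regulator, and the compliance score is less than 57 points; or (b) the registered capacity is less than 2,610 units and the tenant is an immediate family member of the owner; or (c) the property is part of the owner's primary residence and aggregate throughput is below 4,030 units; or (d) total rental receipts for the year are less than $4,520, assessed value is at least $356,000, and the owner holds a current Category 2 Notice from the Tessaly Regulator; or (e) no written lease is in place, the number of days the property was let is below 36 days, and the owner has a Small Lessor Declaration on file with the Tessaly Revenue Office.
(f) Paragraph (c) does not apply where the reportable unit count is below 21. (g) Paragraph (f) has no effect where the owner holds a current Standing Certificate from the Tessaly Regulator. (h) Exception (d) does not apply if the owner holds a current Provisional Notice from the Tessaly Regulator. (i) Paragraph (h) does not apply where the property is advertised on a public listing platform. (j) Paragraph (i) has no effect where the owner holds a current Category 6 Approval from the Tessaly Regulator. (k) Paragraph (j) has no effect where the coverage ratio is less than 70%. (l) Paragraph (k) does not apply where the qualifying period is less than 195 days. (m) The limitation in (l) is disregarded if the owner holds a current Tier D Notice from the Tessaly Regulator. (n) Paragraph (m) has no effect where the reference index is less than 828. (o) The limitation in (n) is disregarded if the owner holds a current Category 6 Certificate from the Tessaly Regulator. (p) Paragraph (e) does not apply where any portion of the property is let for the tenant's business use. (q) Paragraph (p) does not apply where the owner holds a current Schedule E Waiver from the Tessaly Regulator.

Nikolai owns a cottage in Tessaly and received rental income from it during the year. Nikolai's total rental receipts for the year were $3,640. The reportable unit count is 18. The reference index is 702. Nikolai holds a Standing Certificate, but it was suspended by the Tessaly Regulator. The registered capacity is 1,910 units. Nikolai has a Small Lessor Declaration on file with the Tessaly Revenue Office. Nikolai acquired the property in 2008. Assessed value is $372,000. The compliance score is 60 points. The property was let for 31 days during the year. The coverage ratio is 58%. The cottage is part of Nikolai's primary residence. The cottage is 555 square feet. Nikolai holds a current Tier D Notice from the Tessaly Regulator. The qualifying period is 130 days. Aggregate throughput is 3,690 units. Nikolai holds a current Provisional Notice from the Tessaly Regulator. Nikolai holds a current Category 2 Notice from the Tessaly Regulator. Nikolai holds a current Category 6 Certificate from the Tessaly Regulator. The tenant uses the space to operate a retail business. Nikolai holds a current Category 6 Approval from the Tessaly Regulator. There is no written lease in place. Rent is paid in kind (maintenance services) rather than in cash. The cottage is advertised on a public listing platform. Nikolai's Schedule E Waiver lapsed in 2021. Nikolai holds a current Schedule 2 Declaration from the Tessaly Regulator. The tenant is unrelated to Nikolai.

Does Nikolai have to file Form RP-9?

No — exception (d) applies; Nikolai is not required to file Form RP-9.

Exception (a) does not apply: the compliance score is 60 points, not less than 57 points.
Exception (b) does not apply: the tenant is unrelated to the owner.
Exception (c): the cottage is part of the primary residence; aggregate throughput is 3,690 units, below the 4,030 units limit — every condition holds. However, paragraphs (f)–(g) must be considered: (f) operates against (c): the reportable unit count is 18, below the 21 limit. (g), which would lift (f), is not triggered — the Standing Certificate is not current. (c) is therefore removed.
All of (d)'s requirements are met (total rental receipts for the year are $3,640, less than the $4,520 limit; assessed value is $372,000, meeting the $356,000 threshold; a current Category 2 Notice is held). As to paragraphs (h)–(o): (h) would limit (d) — a current Provisional Notice is held — but (i) sets (h) aside: (i) operates against (h): the property is publicly advertised. (j) applies (a current Category 6 Approval is held), but is overridden by (k): (k) operates against (j): the coverage ratio is 58%, less than the 70% limit. (l) is triggered (the qualifying period is 130 days, less than the 195 days limit), but is itself disapplied by (m): (m) operates against (l): a current Tier D Notice is held. (n) would limit (m) — the reference index is 702, less than the 828 limit — but (o) sets (n) aside: (o) operates against (n): a current Category 6 Certificate is held. Exception (d) stands.
Exception (e): there is no written lease; the number of days the property was let is 31 days, below the 36 days limit; a Small Lessor Declaration is on file — every condition holds. However, paragraphs (p)–(q) must be considered: (p) operates against (e): the space is let for business use. (q), which would lift (p), is inapplicable — no current Schedule E Waiver is held. Exception (e) does not apply.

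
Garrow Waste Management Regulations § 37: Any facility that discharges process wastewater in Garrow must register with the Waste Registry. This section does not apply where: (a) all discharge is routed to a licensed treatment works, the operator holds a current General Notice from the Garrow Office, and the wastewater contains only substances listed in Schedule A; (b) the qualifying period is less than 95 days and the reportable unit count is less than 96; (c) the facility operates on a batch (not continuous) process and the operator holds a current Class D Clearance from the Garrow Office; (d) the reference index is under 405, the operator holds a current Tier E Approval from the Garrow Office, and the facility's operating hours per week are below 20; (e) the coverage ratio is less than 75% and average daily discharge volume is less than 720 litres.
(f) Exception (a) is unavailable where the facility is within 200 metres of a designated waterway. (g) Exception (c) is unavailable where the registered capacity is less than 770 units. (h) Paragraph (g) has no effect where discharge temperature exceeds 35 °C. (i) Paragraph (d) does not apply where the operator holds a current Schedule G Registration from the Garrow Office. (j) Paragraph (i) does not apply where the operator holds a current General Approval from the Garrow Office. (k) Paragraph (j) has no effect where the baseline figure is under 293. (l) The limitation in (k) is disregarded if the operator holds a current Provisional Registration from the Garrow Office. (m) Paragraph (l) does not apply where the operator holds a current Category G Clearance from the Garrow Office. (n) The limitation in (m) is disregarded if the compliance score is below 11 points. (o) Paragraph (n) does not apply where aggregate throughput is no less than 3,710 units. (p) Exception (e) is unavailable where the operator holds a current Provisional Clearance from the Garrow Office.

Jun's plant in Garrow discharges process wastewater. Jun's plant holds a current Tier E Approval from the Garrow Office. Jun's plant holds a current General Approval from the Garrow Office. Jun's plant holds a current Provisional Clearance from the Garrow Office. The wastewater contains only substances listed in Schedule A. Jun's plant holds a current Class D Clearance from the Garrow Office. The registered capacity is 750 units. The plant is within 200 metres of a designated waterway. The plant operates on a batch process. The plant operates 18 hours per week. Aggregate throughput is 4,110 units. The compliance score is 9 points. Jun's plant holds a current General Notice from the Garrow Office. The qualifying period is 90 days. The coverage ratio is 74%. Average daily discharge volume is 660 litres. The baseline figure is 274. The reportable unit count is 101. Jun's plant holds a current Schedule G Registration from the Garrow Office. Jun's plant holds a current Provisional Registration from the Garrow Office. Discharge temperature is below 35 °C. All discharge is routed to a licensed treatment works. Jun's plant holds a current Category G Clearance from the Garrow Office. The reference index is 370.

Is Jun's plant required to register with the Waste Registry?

Yes — Jun's plant must register with the Waste Registry.

Exception (a)'s conditions are all satisfied: discharge is routed to a licensed treatment works; a current General Notice is held; the wastewater is Schedule-A-only. But: (f) operates against (a): the plant is within 200 m of a designated waterway. Exception (a) does not apply.
Exception (b) fails — the reportable unit count is 101, not less than 96.
All of (c)'s requirements are met (the facility operates on a batch process; a current Class D Clearance is held). But: (g) is triggered — the registered capacity is 750 units, less than the 770 units limit. (h), which would lift (g), does not operate here — discharge temperature is below 35 °C. (c) is therefore removed.
Exception (d)'s conditions are all satisfied: the reference index is 370, under the 405 limit; a current Tier E Approval is held; the facility's operating hours per week are 18, below the 20 limit. Turning to paragraphs (i)–(o): (i) is engaged — a current Schedule G Registration is held. (j) would limit (i) — a current General Approval is held — but (k) sets (j) aside: (k) applies — the baseline figure is 274, under the 293 limit. (l) is triggered (a current Provisional Registration is held), but is itself disapplied by (m): (m) operates — a current Category G Clearance is held. (n) operates (the compliance score is 9 points, below the 11 points limit), but is set aside by (o): (o) is engaged — aggregate throughput is 4,110 units, meeting the 3,710 units threshold. Exception (d) does not apply.
Exception (e) is satisfied on its face — the coverage ratio is 74%, less than the 75% limit; average daily discharge volume is 660 litres, less than the 720 litres limit. But: (p) applies — a current Provisional Clearance is held. (e) is therefore removed.
No exception displaces § 37.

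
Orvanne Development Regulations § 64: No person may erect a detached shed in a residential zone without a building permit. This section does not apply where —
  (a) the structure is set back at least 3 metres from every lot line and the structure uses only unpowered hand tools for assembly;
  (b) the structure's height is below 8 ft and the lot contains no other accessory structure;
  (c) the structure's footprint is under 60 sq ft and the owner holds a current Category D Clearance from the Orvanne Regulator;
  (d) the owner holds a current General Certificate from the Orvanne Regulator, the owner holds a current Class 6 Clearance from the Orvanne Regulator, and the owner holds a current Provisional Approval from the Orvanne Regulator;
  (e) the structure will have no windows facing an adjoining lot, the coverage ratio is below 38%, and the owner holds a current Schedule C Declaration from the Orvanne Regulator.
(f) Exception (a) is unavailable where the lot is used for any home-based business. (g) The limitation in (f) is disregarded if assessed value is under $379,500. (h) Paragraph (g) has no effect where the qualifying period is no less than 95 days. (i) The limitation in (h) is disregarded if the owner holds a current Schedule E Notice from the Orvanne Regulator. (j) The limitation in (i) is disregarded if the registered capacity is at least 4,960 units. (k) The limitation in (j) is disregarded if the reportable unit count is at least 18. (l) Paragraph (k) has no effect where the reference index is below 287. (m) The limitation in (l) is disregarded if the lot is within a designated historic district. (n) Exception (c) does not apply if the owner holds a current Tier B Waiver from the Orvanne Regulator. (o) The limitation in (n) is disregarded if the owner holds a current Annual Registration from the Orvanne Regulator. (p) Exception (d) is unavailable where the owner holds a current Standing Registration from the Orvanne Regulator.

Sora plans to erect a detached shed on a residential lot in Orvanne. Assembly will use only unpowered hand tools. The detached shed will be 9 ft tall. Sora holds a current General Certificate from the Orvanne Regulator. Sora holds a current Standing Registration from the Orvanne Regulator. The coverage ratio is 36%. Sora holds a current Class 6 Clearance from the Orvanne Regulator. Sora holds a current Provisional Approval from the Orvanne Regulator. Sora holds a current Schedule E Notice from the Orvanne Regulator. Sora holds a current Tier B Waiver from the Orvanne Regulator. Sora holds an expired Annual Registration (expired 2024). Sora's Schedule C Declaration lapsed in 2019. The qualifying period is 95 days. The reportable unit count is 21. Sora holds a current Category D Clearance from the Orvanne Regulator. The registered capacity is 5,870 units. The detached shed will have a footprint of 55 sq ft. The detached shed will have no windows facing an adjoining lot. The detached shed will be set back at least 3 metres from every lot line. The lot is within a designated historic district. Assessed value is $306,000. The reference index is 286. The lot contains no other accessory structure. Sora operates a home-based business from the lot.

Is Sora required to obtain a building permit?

No — exception (a) applies; Sora does not need a building permit.

All of (a)'s requirements are met (the setback is at least 3 m on every side; assembly uses only hand tools). Considering the limiting provisions: (f) would limit (a) — a home-based business operates on the lot — but (g) sets (f) aside: (g) applies — assessed value is $306,000, under the $379,500 limit. (h) would limit (g) — the qualifying period is 95 days, meeting the 95 days threshold — but (i) sets (h) aside: (i) operates against (h): a current Schedule E Notice is held. (j) is triggered (the registered capacity is 5,870 units, meeting the 4,960 units threshold), but yields to (k): (k) operates against (j): the reportable unit count is 21, meeting the 18 threshold. (l) is triggered (the reference index is 286, below the 287 limit), but is overridden by (m): (m) operates against (l): the lot is in a historic district. (a) remains available.
Exception (b) fails — the structure's height is 9 ft, not below 8 ft.
All of (c)'s requirements are met (the structure's footprint is 55 sq ft, under the 60 sq ft limit; a current Category D Clearance is held). But applying paragraphs (n)–(o): (n) operates against (c): a current Tier B Waiver is held. (o) is not engaged (no current Annual Registration is held), so (n) stands. So (c) is unavailable.
Exception (d): a current General Certificate is held; a current Class 6 Clearance is held; a current Provisional Approval is held — every condition holds. But: (p) applies — a current Standing Registration is held. Exception (d) does not apply.
Exception (e) fails — there is no Schedule C Declaration in force.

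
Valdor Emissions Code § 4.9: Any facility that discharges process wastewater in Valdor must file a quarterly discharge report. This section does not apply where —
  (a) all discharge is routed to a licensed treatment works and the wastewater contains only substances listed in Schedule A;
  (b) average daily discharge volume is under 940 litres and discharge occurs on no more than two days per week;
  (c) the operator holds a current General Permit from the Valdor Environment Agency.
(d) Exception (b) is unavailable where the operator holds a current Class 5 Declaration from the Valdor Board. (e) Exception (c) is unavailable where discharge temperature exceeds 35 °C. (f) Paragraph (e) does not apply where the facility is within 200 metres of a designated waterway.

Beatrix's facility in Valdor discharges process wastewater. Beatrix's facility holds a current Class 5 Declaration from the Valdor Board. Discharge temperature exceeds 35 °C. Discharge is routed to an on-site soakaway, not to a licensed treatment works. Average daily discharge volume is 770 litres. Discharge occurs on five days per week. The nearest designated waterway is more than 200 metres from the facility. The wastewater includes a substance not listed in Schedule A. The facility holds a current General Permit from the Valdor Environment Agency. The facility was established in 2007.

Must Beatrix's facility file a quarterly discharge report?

Exception (a) fails — discharge is not routed to a licensed treatment works.
Exception (b) does not apply: discharge occurs on five days per week.
Exception (c) is satisfied on its face — a current General Permit is held. However, paragraphs (e)–(f) must be considered: (e) operates against (c): discharge temperature exceeds 35 °C. (f), which would lift (e), does not operate here — the facility is more than 200 m from any designated waterway. Exception (c) does not apply.
None of the exceptions is available; § 4.9 applies in full.

Yes — Beatrix's facility must file a quarterly discharge report.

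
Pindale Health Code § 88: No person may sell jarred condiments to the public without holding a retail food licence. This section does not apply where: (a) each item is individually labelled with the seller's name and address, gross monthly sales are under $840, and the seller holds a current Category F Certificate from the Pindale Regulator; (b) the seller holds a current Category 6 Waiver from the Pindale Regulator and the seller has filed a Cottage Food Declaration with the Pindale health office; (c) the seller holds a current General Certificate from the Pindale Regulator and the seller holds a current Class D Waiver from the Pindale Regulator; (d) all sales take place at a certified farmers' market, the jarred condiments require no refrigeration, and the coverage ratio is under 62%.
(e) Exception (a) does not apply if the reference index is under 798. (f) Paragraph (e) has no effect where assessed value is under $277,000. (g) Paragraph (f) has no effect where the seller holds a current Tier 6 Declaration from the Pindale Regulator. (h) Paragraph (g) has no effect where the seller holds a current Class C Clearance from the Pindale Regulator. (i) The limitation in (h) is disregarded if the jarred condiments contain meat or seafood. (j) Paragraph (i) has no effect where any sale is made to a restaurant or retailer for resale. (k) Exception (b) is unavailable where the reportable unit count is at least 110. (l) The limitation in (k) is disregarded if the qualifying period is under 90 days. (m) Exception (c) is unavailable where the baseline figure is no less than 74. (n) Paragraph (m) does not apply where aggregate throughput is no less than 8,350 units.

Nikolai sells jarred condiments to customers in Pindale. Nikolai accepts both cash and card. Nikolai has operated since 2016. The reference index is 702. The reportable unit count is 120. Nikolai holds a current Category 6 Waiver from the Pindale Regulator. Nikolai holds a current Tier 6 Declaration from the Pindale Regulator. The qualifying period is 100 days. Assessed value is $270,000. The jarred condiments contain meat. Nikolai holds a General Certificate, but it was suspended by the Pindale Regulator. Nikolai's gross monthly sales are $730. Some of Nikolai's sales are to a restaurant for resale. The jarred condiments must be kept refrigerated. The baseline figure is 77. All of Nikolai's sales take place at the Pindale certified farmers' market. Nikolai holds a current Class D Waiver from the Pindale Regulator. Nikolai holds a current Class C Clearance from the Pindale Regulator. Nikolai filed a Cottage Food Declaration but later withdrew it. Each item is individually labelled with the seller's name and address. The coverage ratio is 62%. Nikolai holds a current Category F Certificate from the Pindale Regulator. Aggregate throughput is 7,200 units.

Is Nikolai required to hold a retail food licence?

Exception (a): items are individually labelled; gross monthly sales are $730, under the $840 limit; a current Category F Certificate is held — every condition holds. Under paragraphs (e)–(j): (e) would limit (a) — the reference index is 702, under the 798 limit — but (f) sets (e) aside: (f) operates against (e): assessed value is $270,000, under the $277,000 limit. (g) would limit (f) — a current Tier 6 Declaration is held — but (h) sets (g) aside: (h) operates against (g): a current Class C Clearance is held. (i) is engaged (the jarred condiments contain meat), but yields to (j): (j) applies — some sales are to a restaurant for resale. (a) remains available.
Exception (b) fails — the Cottage Food Declaration was withdrawn.
Exception (c) requires that the seller holds a current General Certificate from the Pindale Regulator; but no current General Certificate is held, so (c) is unavailable.
Exception (d) does not apply: the jarred condiments require refrigeration.

No — exception (a) applies; Nikolai is not required to hold a retail food licence.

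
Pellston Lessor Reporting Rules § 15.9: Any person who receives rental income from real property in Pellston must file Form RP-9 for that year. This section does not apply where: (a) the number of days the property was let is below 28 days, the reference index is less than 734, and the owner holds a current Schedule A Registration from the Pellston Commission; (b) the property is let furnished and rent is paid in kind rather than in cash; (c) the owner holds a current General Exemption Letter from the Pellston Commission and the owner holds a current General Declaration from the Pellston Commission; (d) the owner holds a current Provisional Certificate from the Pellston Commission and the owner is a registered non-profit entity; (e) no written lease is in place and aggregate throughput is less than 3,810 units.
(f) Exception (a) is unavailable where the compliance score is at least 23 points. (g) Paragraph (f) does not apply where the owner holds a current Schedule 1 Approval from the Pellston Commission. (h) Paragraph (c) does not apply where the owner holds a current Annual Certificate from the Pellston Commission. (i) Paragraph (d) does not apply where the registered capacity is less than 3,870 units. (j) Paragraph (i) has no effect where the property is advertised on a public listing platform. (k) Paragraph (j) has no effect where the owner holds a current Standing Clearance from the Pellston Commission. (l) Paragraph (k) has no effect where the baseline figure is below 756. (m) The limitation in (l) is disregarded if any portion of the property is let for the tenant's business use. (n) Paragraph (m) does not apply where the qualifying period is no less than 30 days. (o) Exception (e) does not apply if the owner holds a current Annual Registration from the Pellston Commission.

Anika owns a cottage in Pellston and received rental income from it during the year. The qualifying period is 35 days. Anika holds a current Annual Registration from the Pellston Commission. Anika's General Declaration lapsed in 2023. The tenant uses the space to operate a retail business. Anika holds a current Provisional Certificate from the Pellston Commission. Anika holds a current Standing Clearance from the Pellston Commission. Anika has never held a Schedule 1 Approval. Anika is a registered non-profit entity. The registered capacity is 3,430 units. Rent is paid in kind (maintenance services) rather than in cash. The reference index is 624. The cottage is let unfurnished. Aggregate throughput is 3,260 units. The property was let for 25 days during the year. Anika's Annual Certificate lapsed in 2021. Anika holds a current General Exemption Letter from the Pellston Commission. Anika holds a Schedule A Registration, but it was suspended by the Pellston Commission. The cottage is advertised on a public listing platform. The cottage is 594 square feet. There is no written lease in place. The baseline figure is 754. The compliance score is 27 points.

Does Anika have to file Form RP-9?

Exception (a) requires that the owner holds a current Schedule A Registration from the Pellston Commission; but there is no Schedule A Registration in force, so (a) is unavailable.
Exception (b) does not apply: the property is let unfurnished.
Exception (c) fails — no current General Declaration is held.
Exception (d): a current Provisional Certificate is held; Anika is a registered non-profit — every condition holds. Considering the limiting provisions: (i) would limit (d) — the registered capacity is 3,430 units, less than the 3,870 units limit — but (j) sets (i) aside: (j) operates against (i): the property is publicly advertised. (k) is engaged (a current Standing Clearance is held), but is set aside by (l): (l) is engaged — the baseline figure is 754, below the 756 limit. (m) would limit (l) — the space is let for business use — but (n) sets (m) aside: (n) applies — the qualifying period is 35 days, meeting the 30 days threshold. So (d) applies.
Exception (e)'s conditions are all satisfied: there is no written lease; aggregate throughput is 3,260 units, less than the 3,810 units limit. However, paragraph (o) must be considered: (o) operates against (e): a current Annual Registration is held. Exception (e) does not apply.

No — exception (d) applies; Anika is not required to file Form RP-9.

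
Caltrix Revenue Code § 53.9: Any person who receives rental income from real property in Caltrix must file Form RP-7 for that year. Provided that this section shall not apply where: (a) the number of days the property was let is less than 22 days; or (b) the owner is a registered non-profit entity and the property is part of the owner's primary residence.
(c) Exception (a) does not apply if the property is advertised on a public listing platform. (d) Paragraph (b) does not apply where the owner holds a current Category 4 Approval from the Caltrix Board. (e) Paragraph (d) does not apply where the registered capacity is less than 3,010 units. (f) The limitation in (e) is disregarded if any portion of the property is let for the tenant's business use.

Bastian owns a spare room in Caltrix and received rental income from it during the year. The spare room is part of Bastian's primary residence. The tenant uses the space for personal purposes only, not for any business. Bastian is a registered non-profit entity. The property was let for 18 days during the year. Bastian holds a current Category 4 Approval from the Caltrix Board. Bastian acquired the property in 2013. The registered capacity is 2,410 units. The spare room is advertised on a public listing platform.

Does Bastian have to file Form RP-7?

No — exception (b) applies; Bastian is not required to file Form RP-7.

Exception (a)'s conditions are all satisfied: the number of days the property was let is 18 days, less than the 22 days limit. However, paragraph (c) must be considered: (c) operates against (a): the property is publicly advertised. (a) is therefore removed.
Exception (b): Bastian is a registered non-profit; the spare room is part of the primary residence — every condition holds. As to paragraphs (d)–(f): (d) would limit (b) — a current Category 4 Approval is held — but (e) sets (d) aside: (e) operates — the registered capacity is 2,410 units, less than the 3,010 units limit. (f) does not operate here (the space is used for personal purposes only), so (e) stands. So (b) applies.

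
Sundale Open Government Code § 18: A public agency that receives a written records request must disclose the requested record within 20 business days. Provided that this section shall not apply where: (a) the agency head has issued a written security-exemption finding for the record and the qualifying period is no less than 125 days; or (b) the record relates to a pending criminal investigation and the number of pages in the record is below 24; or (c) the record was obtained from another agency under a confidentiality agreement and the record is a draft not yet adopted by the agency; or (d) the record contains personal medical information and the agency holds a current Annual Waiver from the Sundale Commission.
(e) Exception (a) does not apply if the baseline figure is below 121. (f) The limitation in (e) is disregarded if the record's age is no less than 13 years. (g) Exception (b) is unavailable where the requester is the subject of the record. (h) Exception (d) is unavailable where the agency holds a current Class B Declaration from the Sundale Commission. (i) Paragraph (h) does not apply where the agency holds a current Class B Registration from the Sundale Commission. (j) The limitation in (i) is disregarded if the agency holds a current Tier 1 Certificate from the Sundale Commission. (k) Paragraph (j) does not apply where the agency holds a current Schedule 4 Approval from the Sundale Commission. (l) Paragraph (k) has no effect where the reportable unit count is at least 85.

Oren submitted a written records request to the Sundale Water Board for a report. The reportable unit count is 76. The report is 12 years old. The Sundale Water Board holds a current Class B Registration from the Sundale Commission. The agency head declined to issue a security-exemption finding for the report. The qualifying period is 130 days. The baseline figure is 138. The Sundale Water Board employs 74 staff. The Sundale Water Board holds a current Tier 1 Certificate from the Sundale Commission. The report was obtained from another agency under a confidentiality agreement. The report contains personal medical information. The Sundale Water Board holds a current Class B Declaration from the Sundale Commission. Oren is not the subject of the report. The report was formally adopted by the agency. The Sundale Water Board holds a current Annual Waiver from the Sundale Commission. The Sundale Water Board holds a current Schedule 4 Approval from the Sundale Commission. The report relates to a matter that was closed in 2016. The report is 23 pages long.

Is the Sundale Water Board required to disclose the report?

Exception (a) fails — the agency head declined to issue a security-exemption finding.
Exception (b) fails — the report relates to a closed matter.
Exception (c) fails — the report has been formally adopted.
All of (d)'s requirements are met (the report contains personal medical information; a current Annual Waiver is held). Under paragraphs (h)–(l): (h) is triggered (a current Class B Declaration is held), but is itself disapplied by (i): (i) is engaged — a current Class B Registration is held. (j) would limit (i) — a current Tier 1 Certificate is held — but (k) sets (j) aside: (k) operates — a current Schedule 4 Approval is held. (l), which would lift (k), is inapplicable — the reportable unit count is 76, short of 85. So (d) applies.

No — exception (d) applies; the Sundale Water Board is not required to disclose the report.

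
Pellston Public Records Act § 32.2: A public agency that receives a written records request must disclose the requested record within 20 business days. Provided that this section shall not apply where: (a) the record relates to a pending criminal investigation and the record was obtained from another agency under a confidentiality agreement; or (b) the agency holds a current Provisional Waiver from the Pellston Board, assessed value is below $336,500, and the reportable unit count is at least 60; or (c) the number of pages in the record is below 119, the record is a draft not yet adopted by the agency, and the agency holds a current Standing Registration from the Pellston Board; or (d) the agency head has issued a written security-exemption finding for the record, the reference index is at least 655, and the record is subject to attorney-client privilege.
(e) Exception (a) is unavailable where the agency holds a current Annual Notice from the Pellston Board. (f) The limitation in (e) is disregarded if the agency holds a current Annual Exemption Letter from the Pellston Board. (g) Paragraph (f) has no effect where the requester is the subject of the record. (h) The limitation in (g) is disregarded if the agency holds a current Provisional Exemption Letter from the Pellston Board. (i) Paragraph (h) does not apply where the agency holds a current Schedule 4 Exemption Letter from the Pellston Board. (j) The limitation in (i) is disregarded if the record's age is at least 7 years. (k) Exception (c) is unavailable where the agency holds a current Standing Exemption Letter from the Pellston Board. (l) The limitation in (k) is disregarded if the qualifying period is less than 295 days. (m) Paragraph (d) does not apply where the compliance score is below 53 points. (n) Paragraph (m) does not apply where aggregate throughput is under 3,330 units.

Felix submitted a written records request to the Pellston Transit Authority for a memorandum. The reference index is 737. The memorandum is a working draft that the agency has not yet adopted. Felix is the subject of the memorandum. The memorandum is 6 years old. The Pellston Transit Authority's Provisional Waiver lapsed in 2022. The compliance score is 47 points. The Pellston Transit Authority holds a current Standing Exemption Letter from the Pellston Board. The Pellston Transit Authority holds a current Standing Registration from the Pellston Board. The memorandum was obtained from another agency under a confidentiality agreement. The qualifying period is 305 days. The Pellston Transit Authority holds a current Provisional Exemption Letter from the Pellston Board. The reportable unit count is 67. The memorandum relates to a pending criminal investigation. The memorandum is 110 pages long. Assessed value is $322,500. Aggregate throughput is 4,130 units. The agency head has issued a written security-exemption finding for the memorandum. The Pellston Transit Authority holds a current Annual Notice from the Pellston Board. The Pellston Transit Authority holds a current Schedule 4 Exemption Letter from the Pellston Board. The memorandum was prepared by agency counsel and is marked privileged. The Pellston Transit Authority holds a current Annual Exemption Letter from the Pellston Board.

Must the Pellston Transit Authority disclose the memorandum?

Exception (a) is satisfied on its face — the memorandum relates to a pending investigation; the memorandum was obtained under a confidentiality agreement. But applying paragraphs (e)–(j): (e) operates against (a): a current Annual Notice is held. (f) would limit (e) — a current Annual Exemption Letter is held — but (g) sets (f) aside: (g) operates against (f): Felix is the subject of the memorandum. (h) would limit (g) — a current Provisional Exemption Letter is held — but (i) sets (h) aside: (i) is triggered — a current Schedule 4 Exemption Letter is held. (j), which would lift (i), is not triggered — the record's age is 6 years, short of 7 years. (a) is therefore removed.
Exception (b) fails — there is no Provisional Waiver in force.
Exception (c): the number of pages in the record is 110, below the 119 limit; the memorandum is an unadopted draft; a current Standing Registration is held — every condition holds. But applying paragraphs (k)–(l): (k) operates against (c): a current Standing Exemption Letter is held. (l) does not operate here (the qualifying period is 305 days, not less than 295 days), so (k) stands. (c) is therefore removed.
Exception (d): a written security-exemption finding has been issued; the reference index is 737, meeting the 655 threshold; the memorandum is privileged — every condition holds. But: (m) applies — the compliance score is 47 points, below the 53 points limit. (n) is not triggered (aggregate throughput is 4,130 units, not under 3,330 units), so (m) stands. So (d) is unavailable.
None of the exceptions is available; § 32.2 applies in full.

Yes — the Pellston Transit Authority must disclose the memorandum.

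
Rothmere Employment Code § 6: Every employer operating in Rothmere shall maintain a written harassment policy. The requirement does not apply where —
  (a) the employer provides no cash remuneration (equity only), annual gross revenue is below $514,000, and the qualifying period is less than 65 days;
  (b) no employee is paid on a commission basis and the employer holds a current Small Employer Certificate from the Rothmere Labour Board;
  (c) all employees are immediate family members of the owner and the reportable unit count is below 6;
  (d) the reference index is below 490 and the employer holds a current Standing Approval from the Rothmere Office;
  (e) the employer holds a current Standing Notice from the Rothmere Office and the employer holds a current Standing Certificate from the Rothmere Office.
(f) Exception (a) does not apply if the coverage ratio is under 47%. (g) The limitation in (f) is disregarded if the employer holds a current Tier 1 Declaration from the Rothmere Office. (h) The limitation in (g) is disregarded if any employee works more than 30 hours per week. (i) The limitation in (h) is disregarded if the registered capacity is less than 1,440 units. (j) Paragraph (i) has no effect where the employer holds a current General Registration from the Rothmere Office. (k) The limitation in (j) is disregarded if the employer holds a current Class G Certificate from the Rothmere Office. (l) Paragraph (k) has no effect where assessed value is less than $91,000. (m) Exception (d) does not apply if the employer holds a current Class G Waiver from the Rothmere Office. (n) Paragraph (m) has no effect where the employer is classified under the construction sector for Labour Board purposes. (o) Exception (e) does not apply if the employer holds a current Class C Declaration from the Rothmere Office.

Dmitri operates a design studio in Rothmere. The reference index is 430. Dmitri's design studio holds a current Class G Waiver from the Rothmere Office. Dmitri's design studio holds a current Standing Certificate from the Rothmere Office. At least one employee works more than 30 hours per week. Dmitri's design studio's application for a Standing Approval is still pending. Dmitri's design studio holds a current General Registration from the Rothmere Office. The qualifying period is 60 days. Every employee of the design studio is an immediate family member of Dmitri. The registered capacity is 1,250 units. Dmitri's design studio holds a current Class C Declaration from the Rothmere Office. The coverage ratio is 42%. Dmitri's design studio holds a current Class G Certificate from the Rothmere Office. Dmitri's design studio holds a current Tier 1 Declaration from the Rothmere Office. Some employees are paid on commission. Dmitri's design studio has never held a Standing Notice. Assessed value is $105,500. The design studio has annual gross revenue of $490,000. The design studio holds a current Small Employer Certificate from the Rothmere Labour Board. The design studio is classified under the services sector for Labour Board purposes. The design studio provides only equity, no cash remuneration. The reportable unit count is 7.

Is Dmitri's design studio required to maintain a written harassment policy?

No — exception (a) applies; Dmitri's design studio is not required to maintain a written harassment policy.

Exception (a) is satisfied on its face — remuneration is equity-only; annual gross revenue is $490,000, below the $514,000 limit; the qualifying period is 60 days, less than the 65 days limit. Under paragraphs (f)–(l): (f) would limit (a) — the coverage ratio is 42%, under the 47% limit — but (g) sets (f) aside: (g) operates against (f): a current Tier 1 Declaration is held. (h) would limit (g) — at least one employee exceeds 30 hours/week — but (i) sets (h) aside: (i) applies — the registered capacity is 1,250 units, less than the 1,440 units limit. (j) would limit (i) — a current General Registration is held — but (k) sets (j) aside: (k) operates against (j): a current Class G Certificate is held. (l), which would lift (k), is not triggered — assessed value is $105,500, not less than $91,000. (a) remains available.
Exception (b) fails — some employees are paid on commission.
Exception (c) does not apply: the reportable unit count is 7, not below 6.
Exception (d) requires that the employer holds a current Standing Approval from the Rothmere Office; but there is no Standing Approval in force, so (d) is unavailable.
Exception (e) requires that the employer holds a current Standing Notice from the Rothmere Office; but there is no Standing Notice in force, so (e) is unavailable.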